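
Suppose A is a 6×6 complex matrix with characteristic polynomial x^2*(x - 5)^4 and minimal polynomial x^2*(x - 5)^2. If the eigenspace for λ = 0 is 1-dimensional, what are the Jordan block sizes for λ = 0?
Block sizes for λ = 0: [2]

Step 1 — from the characteristic polynomial, algebraic multiplicity of λ = 0 is 2. From dim ker(A − (0)·I) = 1, there are exactly 1 Jordan blocks for λ = 0.
Step 2 — from the minimal polynomial, the factor (x − 0)^2 tells us the largest block for λ = 0 has size 2.
Step 3 — with total size 2, 1 blocks, and largest block 2, the block sizes (in nonincreasing order) are [2].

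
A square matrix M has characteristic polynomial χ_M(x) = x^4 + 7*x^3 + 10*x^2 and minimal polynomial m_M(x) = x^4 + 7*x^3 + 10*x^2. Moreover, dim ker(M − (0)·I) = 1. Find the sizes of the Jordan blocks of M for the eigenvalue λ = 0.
Block sizes for λ = 0: [2]

Step 1 — from the characteristic polynomial, algebraic multiplicity of λ = 0 is 2. From dim ker(M − (0)·I) = 1, there are exactly 1 Jordan blocks for λ = 0.
Step 2 — from the minimal polynomial, the factor (x − 0)^2 tells us the largest block for λ = 0 has size 2.
Step 3 — with total size 2, 1 blocks, and largest block 2, the block sizes (in nonincreasing order) are [2].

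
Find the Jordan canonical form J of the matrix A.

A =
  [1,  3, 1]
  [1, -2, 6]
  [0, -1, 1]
J_3(0)

The characteristic polynomial is
  det(x·I − A) = x^3

Eigenvalues and multiplicities (the geometric multiplicity of λ is n − rank(A − λI), which equals the number of Jordan blocks for λ):
  λ = 0: algebraic multiplicity = 3, geometric multiplicity = 1

Determining the block sizes for each eigenvalue:
  λ = 0: one block (gm = 1), so the single block has size am = 3 → block sizes [3]

Assembling the blocks gives a Jordan form
J =
  [0, 1, 0]
  [0, 0, 1]
  [0, 0, 0]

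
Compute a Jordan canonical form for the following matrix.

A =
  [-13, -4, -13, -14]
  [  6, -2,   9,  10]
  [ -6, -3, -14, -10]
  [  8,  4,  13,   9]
J_3(-5) ⊕ J_1(-5)

The characteristic polynomial is
  det(x·I − A) = x^4 + 20*x^3 + 150*x^2 + 500*x + 625 = (x + 5)^4

Eigenvalues and multiplicities (the geometric multiplicity of λ is n − rank(A − λI), which equals the number of Jordan blocks for λ):
  λ = -5: algebraic multiplicity = 4, geometric multiplicity = 2

Determining the block sizes for each eigenvalue:
  λ = -5: with am = 4 and gm = 2, the partition is not yet determined (e.g. several partitions of 4 into 2 parts exist). Let N = A − (-5)·I. Computing rank(N^1) = 2, rank(N^2) = 1, rank(N^3) = 0; the number of blocks of size ≥ j is rank(N^{j−1}) − rank(N^j), giving [2, 1, 1]. So we have 1 block(s) of size 3, 1 block(s) of size 1 → block sizes [3, 1]

Assembling the blocks gives a Jordan form
J =
  [-5,  1,  0,  0]
  [ 0, -5,  1,  0]
  [ 0,  0, -5,  0]
  [ 0,  0,  0, -5]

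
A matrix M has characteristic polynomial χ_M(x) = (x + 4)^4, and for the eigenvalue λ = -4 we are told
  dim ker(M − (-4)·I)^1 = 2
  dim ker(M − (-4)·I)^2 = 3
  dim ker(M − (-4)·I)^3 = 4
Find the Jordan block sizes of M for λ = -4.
Block sizes for λ = -4: [3, 1]

From the dimensions of kernels of powers, the number of Jordan blocks of size at least j is d_j − d_{j−1} where d_j = dim ker(N^j) (with d_0 = 0). Computing the differences gives [2, 1, 1].
The number of blocks of size exactly k is (#blocks of size ≥ k) − (#blocks of size ≥ k + 1), so the partition is: 1 block(s) of size 1, 1 block(s) of size 3.
In nonincreasing order the block sizes are [3, 1].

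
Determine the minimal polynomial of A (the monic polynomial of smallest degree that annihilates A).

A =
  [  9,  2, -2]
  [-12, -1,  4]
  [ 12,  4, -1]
x^2 - 4*x + 3

The characteristic polynomial is χ_A(x) = (x - 3)^2*(x - 1), so the eigenvalues are known. The minimal polynomial is
  m_A(x) = Π_λ (x − λ)^{k_λ}
where k_λ is the size of the *largest* Jordan block for λ (equivalently, the smallest k with (A − λI)^k v = 0 for every generalised eigenvector v of λ).

  λ = 1: largest Jordan block has size 1, contributing (x − 1)
  λ = 3: largest Jordan block has size 1, contributing (x − 3)

So m_A(x) = (x - 3)*(x - 1) = x^2 - 4*x + 3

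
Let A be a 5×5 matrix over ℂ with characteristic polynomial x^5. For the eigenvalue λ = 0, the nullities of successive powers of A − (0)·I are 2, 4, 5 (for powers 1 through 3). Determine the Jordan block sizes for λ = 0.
Block sizes for λ = 0: [3, 2]

From the dimensions of kernels of powers, the number of Jordan blocks of size at least j is d_j − d_{j−1} where d_j = dim ker(N^j) (with d_0 = 0). Computing the differences gives [2, 2, 1].
The number of blocks of size exactly k is (#blocks of size ≥ k) − (#blocks of size ≥ k + 1), so the partition is: 1 block(s) of size 2, 1 block(s) of size 3.
In nonincreasing order the block sizes are [3, 2].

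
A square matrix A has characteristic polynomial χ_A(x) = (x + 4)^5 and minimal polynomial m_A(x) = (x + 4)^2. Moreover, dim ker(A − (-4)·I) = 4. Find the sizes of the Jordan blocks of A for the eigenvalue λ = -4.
Block sizes for λ = -4: [2, 1, 1, 1]

Step 1 — from the characteristic polynomial, algebraic multiplicity of λ = -4 is 5. From dim ker(A − (-4)·I) = 4, there are exactly 4 Jordan blocks for λ = -4.
Step 2 — from the minimal polynomial, the factor (x + 4)^2 tells us the largest block for λ = -4 has size 2.
Step 3 — with total size 5, 4 blocks, and largest block 2, the block sizes (in nonincreasing order) are [2, 1, 1, 1].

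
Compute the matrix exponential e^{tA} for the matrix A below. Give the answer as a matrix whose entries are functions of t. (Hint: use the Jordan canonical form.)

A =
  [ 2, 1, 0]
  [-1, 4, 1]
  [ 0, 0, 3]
e^{tA} =
  [-t*exp(3*t) + exp(3*t), t*exp(3*t), t^2*exp(3*t)/2]
  [-t*exp(3*t), t*exp(3*t) + exp(3*t), t^2*exp(3*t)/2 + t*exp(3*t)]
  [0, 0, exp(3*t)]

Strategy: write A = P · J · P⁻¹ where J is a Jordan canonical form, so e^{tA} = P · e^{tJ} · P⁻¹, and e^{tJ} can be computed block-by-block.

A has Jordan form
J =
  [3, 1, 0]
  [0, 3, 1]
  [0, 0, 3]
(up to reordering of blocks).

Per-block formulas:
  For a 3×3 Jordan block J_3(3): exp(t · J_3(3)) = e^(3t)·(I + t·N + (t^2/2)·N^2), where N is the 3×3 nilpotent shift.

After assembling e^{tJ} and conjugating by P, we get:

e^{tA} =
  [-t*exp(3*t) + exp(3*t), t*exp(3*t), t^2*exp(3*t)/2]
  [-t*exp(3*t), t*exp(3*t) + exp(3*t), t^2*exp(3*t)/2 + t*exp(3*t)]
  [0, 0, exp(3*t)]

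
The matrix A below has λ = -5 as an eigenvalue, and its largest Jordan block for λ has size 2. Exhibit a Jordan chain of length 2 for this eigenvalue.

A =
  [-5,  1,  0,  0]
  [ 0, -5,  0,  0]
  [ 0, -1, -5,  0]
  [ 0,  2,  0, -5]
A Jordan chain for λ = -5 of length 2:
v_1 = (1, 0, -1, 2)ᵀ
v_2 = (0, 1, 0, 0)ᵀ

Let N = A − (-5)·I. We want v_2 with N^2 v_2 = 0 but N^1 v_2 ≠ 0; then v_{j-1} := N · v_j for j = 2, …, 2.

Pick v_2 = (0, 1, 0, 0)ᵀ.
Then v_1 = N · v_2 = (1, 0, -1, 2)ᵀ.

Sanity check: (A − (-5)·I) v_1 = (0, 0, 0, 0)ᵀ = 0. ✓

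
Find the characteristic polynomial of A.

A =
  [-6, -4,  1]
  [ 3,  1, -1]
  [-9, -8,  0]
x^3 + 5*x^2 + 7*x + 3

Expanding det(x·I − A) (e.g. by cofactor expansion or by noting that A is similar to its Jordan form J, which has the same characteristic polynomial as A) gives
  χ_A(x) = x^3 + 5*x^2 + 7*x + 3
which factors as (x + 1)^2*(x + 3). The eigenvalues (with algebraic multiplicities) are λ = -3 with multiplicity 1, λ = -1 with multiplicity 2.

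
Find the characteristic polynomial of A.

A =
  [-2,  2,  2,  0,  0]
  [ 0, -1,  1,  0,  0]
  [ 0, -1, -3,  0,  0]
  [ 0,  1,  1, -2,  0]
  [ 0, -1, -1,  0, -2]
x^5 + 10*x^4 + 40*x^3 + 80*x^2 + 80*x + 32

Expanding det(x·I − A) (e.g. by cofactor expansion or by noting that A is similar to its Jordan form J, which has the same characteristic polynomial as A) gives
  χ_A(x) = x^5 + 10*x^4 + 40*x^3 + 80*x^2 + 80*x + 32
which factors as (x + 2)^5. The eigenvalues (with algebraic multiplicities) are λ = -2 with multiplicity 5.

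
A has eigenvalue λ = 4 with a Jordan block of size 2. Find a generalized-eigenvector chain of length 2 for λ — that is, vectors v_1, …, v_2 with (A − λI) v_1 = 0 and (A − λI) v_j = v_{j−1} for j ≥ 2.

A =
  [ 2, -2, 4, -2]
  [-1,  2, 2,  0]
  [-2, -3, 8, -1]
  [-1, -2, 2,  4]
A Jordan chain for λ = 4 of length 2:
v_1 = (-2, -1, -2, -1)ᵀ
v_2 = (1, 0, 0, 0)ᵀ

Let N = A − (4)·I. We want v_2 with N^2 v_2 = 0 but N^1 v_2 ≠ 0; then v_{j-1} := N · v_j for j = 2, …, 2.

Pick v_2 = (1, 0, 0, 0)ᵀ.
Then v_1 = N · v_2 = (-2, -1, -2, -1)ᵀ.

Sanity check: (A − (4)·I) v_1 = (0, 0, 0, 0)ᵀ = 0. ✓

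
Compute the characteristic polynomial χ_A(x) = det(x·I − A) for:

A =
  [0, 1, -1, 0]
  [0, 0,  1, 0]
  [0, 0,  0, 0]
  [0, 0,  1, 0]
x^4

Expanding det(x·I − A) (e.g. by cofactor expansion or by noting that A is similar to its Jordan form J, which has the same characteristic polynomial as A) gives
  χ_A(x) = x^4
which factors as x^4. The eigenvalues (with algebraic multiplicities) are λ = 0 with multiplicity 4.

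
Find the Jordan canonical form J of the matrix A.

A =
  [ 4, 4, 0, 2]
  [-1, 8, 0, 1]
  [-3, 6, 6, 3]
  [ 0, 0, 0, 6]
J_2(6) ⊕ J_1(6) ⊕ J_1(6)

The characteristic polynomial is
  det(x·I − A) = x^4 - 24*x^3 + 216*x^2 - 864*x + 1296 = (x - 6)^4

Eigenvalues and multiplicities (the geometric multiplicity of λ is n − rank(A − λI), which equals the number of Jordan blocks for λ):
  λ = 6: algebraic multiplicity = 4, geometric multiplicity = 3

Determining the block sizes for each eigenvalue:
  λ = 6: 3 blocks summing to 4 forces exactly one block of size 2 and the rest size 1 → block sizes [2, 1, 1]

Assembling the blocks gives a Jordan form
J =
  [6, 1, 0, 0]
  [0, 6, 0, 0]
  [0, 0, 6, 0]
  [0, 0, 0, 6]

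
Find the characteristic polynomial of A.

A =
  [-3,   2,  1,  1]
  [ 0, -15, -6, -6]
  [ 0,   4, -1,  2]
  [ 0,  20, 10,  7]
x^4 + 12*x^3 + 54*x^2 + 108*x + 81

Expanding det(x·I − A) (e.g. by cofactor expansion or by noting that A is similar to its Jordan form J, which has the same characteristic polynomial as A) gives
  χ_A(x) = x^4 + 12*x^3 + 54*x^2 + 108*x + 81
which factors as (x + 3)^4. The eigenvalues (with algebraic multiplicities) are λ = -3 with multiplicity 4.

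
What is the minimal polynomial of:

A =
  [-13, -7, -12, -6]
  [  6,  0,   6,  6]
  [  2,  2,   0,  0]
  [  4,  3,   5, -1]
x^2 + 7*x + 12

The characteristic polynomial is χ_A(x) = (x + 3)^2*(x + 4)^2, so the eigenvalues are known. The minimal polynomial is
  m_A(x) = Π_λ (x − λ)^{k_λ}
where k_λ is the size of the *largest* Jordan block for λ (equivalently, the smallest k with (A − λI)^k v = 0 for every generalised eigenvector v of λ).

  λ = -4: largest Jordan block has size 1, contributing (x + 4)
  λ = -3: largest Jordan block has size 1, contributing (x + 3)

So m_A(x) = (x + 3)*(x + 4) = x^2 + 7*x + 12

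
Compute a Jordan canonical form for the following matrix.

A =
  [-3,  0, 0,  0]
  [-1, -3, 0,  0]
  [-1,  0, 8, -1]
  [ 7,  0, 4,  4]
J_2(-3) ⊕ J_2(6)

The characteristic polynomial is
  det(x·I − A) = x^4 - 6*x^3 - 27*x^2 + 108*x + 324 = (x - 6)^2*(x + 3)^2

Eigenvalues and multiplicities (the geometric multiplicity of λ is n − rank(A − λI), which equals the number of Jordan blocks for λ):
  λ = -3: algebraic multiplicity = 2, geometric multiplicity = 1
  λ = 6: algebraic multiplicity = 2, geometric multiplicity = 1

Determining the block sizes for each eigenvalue:
  λ = -3: one block (gm = 1), so the single block has size am = 2 → block sizes [2]
  λ = 6: one block (gm = 1), so the single block has size am = 2 → block sizes [2]

Assembling the blocks gives a Jordan form
J =
  [-3,  1, 0, 0]
  [ 0, -3, 0, 0]
  [ 0,  0, 6, 1]
  [ 0,  0, 0, 6]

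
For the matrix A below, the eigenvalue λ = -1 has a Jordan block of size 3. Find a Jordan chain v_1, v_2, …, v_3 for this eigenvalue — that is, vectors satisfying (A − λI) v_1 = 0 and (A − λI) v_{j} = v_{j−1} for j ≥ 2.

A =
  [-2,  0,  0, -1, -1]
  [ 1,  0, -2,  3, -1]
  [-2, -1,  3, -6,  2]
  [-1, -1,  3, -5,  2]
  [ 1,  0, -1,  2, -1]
A Jordan chain for λ = -1 of length 3:
v_1 = (1, 0, 1, 0, -1)ᵀ
v_2 = (-1, 1, -2, -1, 1)ᵀ
v_3 = (1, 0, 0, 0, 0)ᵀ

Let N = A − (-1)·I. We want v_3 with N^3 v_3 = 0 but N^2 v_3 ≠ 0; then v_{j-1} := N · v_j for j = 3, …, 2.

Pick v_3 = (1, 0, 0, 0, 0)ᵀ.
Then v_2 = N · v_3 = (-1, 1, -2, -1, 1)ᵀ.
Then v_1 = N · v_2 = (1, 0, 1, 0, -1)ᵀ.

Sanity check: (A − (-1)·I) v_1 = (0, 0, 0, 0, 0)ᵀ = 0. ✓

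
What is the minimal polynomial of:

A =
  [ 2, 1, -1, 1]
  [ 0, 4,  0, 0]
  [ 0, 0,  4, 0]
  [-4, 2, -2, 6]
x^2 - 8*x + 16

The characteristic polynomial is χ_A(x) = (x - 4)^4, so the eigenvalues are known. The minimal polynomial is
  m_A(x) = Π_λ (x − λ)^{k_λ}
where k_λ is the size of the *largest* Jordan block for λ (equivalently, the smallest k with (A − λI)^k v = 0 for every generalised eigenvector v of λ).

  λ = 4: largest Jordan block has size 2, contributing (x − 4)^2

So m_A(x) = (x - 4)^2 = x^2 - 8*x + 16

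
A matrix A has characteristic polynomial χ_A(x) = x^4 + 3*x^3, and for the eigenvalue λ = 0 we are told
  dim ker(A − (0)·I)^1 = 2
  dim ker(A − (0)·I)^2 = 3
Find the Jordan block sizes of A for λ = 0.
Block sizes for λ = 0: [2, 1]

From the dimensions of kernels of powers, the number of Jordan blocks of size at least j is d_j − d_{j−1} where d_j = dim ker(N^j) (with d_0 = 0). Computing the differences gives [2, 1].
The number of blocks of size exactly k is (#blocks of size ≥ k) − (#blocks of size ≥ k + 1), so the partition is: 1 block(s) of size 1, 1 block(s) of size 2.
In nonincreasing order the block sizes are [2, 1].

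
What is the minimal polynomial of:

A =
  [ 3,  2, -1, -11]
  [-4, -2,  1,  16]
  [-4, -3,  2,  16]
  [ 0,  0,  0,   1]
x^3 - 3*x^2 + 3*x - 1

The characteristic polynomial is χ_A(x) = (x - 1)^4, so the eigenvalues are known. The minimal polynomial is
  m_A(x) = Π_λ (x − λ)^{k_λ}
where k_λ is the size of the *largest* Jordan block for λ (equivalently, the smallest k with (A − λI)^k v = 0 for every generalised eigenvector v of λ).

  λ = 1: largest Jordan block has size 3, contributing (x − 1)^3

So m_A(x) = (x - 1)^3 = x^3 - 3*x^2 + 3*x - 1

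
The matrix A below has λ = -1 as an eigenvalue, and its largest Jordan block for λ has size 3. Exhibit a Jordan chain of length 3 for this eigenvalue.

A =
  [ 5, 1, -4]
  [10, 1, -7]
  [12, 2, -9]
A Jordan chain for λ = -1 of length 3:
v_1 = (-2, -4, -4)ᵀ
v_2 = (6, 10, 12)ᵀ
v_3 = (1, 0, 0)ᵀ

Let N = A − (-1)·I. We want v_3 with N^3 v_3 = 0 but N^2 v_3 ≠ 0; then v_{j-1} := N · v_j for j = 3, …, 2.

Pick v_3 = (1, 0, 0)ᵀ.
Then v_2 = N · v_3 = (6, 10, 12)ᵀ.
Then v_1 = N · v_2 = (-2, -4, -4)ᵀ.

Sanity check: (A − (-1)·I) v_1 = (0, 0, 0)ᵀ = 0. ✓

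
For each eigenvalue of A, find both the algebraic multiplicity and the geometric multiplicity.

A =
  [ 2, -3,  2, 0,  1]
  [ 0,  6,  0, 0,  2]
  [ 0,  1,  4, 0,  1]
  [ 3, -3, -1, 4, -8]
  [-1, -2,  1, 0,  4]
λ = 4: alg = 5, geom = 2

Step 1 — factor the characteristic polynomial to read off the algebraic multiplicities:
  χ_A(x) = (x - 4)^5

Step 2 — compute geometric multiplicities via the rank-nullity identity g(λ) = n − rank(A − λI):
  rank(A − (4)·I) = 3, so dim ker(A − (4)·I) = n − 3 = 2

Summary:
  λ = 4: algebraic multiplicity = 5, geometric multiplicity = 2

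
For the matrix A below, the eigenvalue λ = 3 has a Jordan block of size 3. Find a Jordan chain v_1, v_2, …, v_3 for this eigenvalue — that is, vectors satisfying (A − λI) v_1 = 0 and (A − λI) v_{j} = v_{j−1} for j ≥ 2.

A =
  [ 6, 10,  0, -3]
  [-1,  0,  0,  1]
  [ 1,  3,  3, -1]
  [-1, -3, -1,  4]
A Jordan chain for λ = 3 of length 3:
v_1 = (-1, 0, 0, -1)ᵀ
v_2 = (2, -1, 1, -1)ᵀ
v_3 = (4, -1, 0, 0)ᵀ

Let N = A − (3)·I. We want v_3 with N^3 v_3 = 0 but N^2 v_3 ≠ 0; then v_{j-1} := N · v_j for j = 3, …, 2.

Pick v_3 = (4, -1, 0, 0)ᵀ.
Then v_2 = N · v_3 = (2, -1, 1, -1)ᵀ.
Then v_1 = N · v_2 = (-1, 0, 0, -1)ᵀ.

Sanity check: (A − (3)·I) v_1 = (0, 0, 0, 0)ᵀ = 0. ✓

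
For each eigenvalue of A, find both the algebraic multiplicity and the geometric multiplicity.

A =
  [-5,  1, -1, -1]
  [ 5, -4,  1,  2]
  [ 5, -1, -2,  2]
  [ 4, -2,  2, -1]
λ = -3: alg = 4, geom = 2

Step 1 — factor the characteristic polynomial to read off the algebraic multiplicities:
  χ_A(x) = (x + 3)^4

Step 2 — compute geometric multiplicities via the rank-nullity identity g(λ) = n − rank(A − λI):
  rank(A − (-3)·I) = 2, so dim ker(A − (-3)·I) = n − 2 = 2

Summary:
  λ = -3: algebraic multiplicity = 4, geometric multiplicity = 2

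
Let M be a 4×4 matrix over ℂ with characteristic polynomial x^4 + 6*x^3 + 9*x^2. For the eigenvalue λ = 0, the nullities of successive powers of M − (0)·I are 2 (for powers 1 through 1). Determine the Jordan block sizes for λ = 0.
Block sizes for λ = 0: [1, 1]

From the dimensions of kernels of powers, the number of Jordan blocks of size at least j is d_j − d_{j−1} where d_j = dim ker(N^j) (with d_0 = 0). Computing the differences gives [2].
The number of blocks of size exactly k is (#blocks of size ≥ k) − (#blocks of size ≥ k + 1), so the partition is: 2 block(s) of size 1.
In nonincreasing order the block sizes are [1, 1].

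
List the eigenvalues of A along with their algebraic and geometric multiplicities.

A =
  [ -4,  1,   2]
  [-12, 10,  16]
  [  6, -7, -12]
λ = -4: alg = 2, geom = 1; λ = 2: alg = 1, geom = 1

Step 1 — factor the characteristic polynomial to read off the algebraic multiplicities:
  χ_A(x) = (x - 2)*(x + 4)^2

Step 2 — compute geometric multiplicities via the rank-nullity identity g(λ) = n − rank(A − λI):
  rank(A − (-4)·I) = 2, so dim ker(A − (-4)·I) = n − 2 = 1
  rank(A − (2)·I) = 2, so dim ker(A − (2)·I) = n − 2 = 1

Summary:
  λ = -4: algebraic multiplicity = 2, geometric multiplicity = 1
  λ = 2: algebraic multiplicity = 1, geometric multiplicity = 1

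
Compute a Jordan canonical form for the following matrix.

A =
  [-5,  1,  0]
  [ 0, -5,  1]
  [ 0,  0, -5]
J_3(-5)

The characteristic polynomial is
  det(x·I − A) = x^3 + 15*x^2 + 75*x + 125 = (x + 5)^3

Eigenvalues and multiplicities (the geometric multiplicity of λ is n − rank(A − λI), which equals the number of Jordan blocks for λ):
  λ = -5: algebraic multiplicity = 3, geometric multiplicity = 1

Determining the block sizes for each eigenvalue:
  λ = -5: one block (gm = 1), so the single block has size am = 3 → block sizes [3]

Assembling the blocks gives a Jordan form
J =
  [-5,  1,  0]
  [ 0, -5,  1]
  [ 0,  0, -5]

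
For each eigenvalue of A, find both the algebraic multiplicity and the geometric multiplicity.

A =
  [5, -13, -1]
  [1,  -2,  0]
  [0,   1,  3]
λ = 2: alg = 3, geom = 1

Step 1 — factor the characteristic polynomial to read off the algebraic multiplicities:
  χ_A(x) = (x - 2)^3

Step 2 — compute geometric multiplicities via the rank-nullity identity g(λ) = n − rank(A − λI):
  rank(A − (2)·I) = 2, so dim ker(A − (2)·I) = n − 2 = 1

Summary:
  λ = 2: algebraic multiplicity = 3, geometric multiplicity = 1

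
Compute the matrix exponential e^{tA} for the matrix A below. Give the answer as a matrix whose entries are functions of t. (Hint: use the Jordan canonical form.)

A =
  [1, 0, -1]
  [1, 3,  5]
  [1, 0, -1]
e^{tA} =
  [t + 1, 0, -t]
  [-2*t + exp(3*t) - 1, exp(3*t), 2*t + exp(3*t) - 1]
  [t, 0, 1 - t]

Strategy: write A = P · J · P⁻¹ where J is a Jordan canonical form, so e^{tA} = P · e^{tJ} · P⁻¹, and e^{tJ} can be computed block-by-block.

A has Jordan form
J =
  [0, 1, 0]
  [0, 0, 0]
  [0, 0, 3]
(up to reordering of blocks).

Per-block formulas:
  For a 1×1 block at λ = 3: exp(t · [3]) = [e^(3t)].
  For a 2×2 Jordan block J_2(0): exp(t · J_2(0)) = e^(0t)·(I + t·N), where N is the 2×2 nilpotent shift.

After assembling e^{tJ} and conjugating by P, we get:

e^{tA} =
  [t + 1, 0, -t]
  [-2*t + exp(3*t) - 1, exp(3*t), 2*t + exp(3*t) - 1]
  [t, 0, 1 - t]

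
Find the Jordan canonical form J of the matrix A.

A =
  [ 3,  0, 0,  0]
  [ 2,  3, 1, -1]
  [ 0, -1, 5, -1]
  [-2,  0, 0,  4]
J_1(3) ⊕ J_2(4) ⊕ J_1(4)

The characteristic polynomial is
  det(x·I − A) = x^4 - 15*x^3 + 84*x^2 - 208*x + 192 = (x - 4)^3*(x - 3)

Eigenvalues and multiplicities (the geometric multiplicity of λ is n − rank(A − λI), which equals the number of Jordan blocks for λ):
  λ = 3: algebraic multiplicity = 1, geometric multiplicity = 1
  λ = 4: algebraic multiplicity = 3, geometric multiplicity = 2

Determining the block sizes for each eigenvalue:
  λ = 3: one block (gm = 1), so the single block has size am = 1 → block sizes [1]
  λ = 4: 2 blocks summing to 3 forces exactly one block of size 2 and the rest size 1 → block sizes [2, 1]

Assembling the blocks gives a Jordan form
J =
  [3, 0, 0, 0]
  [0, 4, 1, 0]
  [0, 0, 4, 0]
  [0, 0, 0, 4]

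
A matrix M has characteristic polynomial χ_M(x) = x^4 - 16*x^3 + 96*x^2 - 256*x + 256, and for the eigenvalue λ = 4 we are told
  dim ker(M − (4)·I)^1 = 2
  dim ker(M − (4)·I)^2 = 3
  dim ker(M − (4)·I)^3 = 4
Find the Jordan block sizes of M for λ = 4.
Block sizes for λ = 4: [3, 1]

From the dimensions of kernels of powers, the number of Jordan blocks of size at least j is d_j − d_{j−1} where d_j = dim ker(N^j) (with d_0 = 0). Computing the differences gives [2, 1, 1].
The number of blocks of size exactly k is (#blocks of size ≥ k) − (#blocks of size ≥ k + 1), so the partition is: 1 block(s) of size 1, 1 block(s) of size 3.
In nonincreasing order the block sizes are [3, 1].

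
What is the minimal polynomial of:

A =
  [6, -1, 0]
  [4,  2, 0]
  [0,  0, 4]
x^2 - 8*x + 16

The characteristic polynomial is χ_A(x) = (x - 4)^3, so the eigenvalues are known. The minimal polynomial is
  m_A(x) = Π_λ (x − λ)^{k_λ}
where k_λ is the size of the *largest* Jordan block for λ (equivalently, the smallest k with (A − λI)^k v = 0 for every generalised eigenvector v of λ).

  λ = 4: largest Jordan block has size 2, contributing (x − 4)^2

So m_A(x) = (x - 4)^2 = x^2 - 8*x + 16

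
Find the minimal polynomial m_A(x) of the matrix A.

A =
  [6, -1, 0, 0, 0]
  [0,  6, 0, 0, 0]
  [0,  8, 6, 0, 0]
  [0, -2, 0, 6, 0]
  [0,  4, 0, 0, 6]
x^2 - 12*x + 36

The characteristic polynomial is χ_A(x) = (x - 6)^5, so the eigenvalues are known. The minimal polynomial is
  m_A(x) = Π_λ (x − λ)^{k_λ}
where k_λ is the size of the *largest* Jordan block for λ (equivalently, the smallest k with (A − λI)^k v = 0 for every generalised eigenvector v of λ).

  λ = 6: largest Jordan block has size 2, contributing (x − 6)^2

So m_A(x) = (x - 6)^2 = x^2 - 12*x + 36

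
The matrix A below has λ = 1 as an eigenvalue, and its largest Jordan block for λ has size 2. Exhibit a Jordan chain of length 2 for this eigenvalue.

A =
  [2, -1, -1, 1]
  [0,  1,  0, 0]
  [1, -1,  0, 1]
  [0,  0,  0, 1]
A Jordan chain for λ = 1 of length 2:
v_1 = (1, 0, 1, 0)ᵀ
v_2 = (1, 0, 0, 0)ᵀ

Let N = A − (1)·I. We want v_2 with N^2 v_2 = 0 but N^1 v_2 ≠ 0; then v_{j-1} := N · v_j for j = 2, …, 2.

Pick v_2 = (1, 0, 0, 0)ᵀ.
Then v_1 = N · v_2 = (1, 0, 1, 0)ᵀ.

Sanity check: (A − (1)·I) v_1 = (0, 0, 0, 0)ᵀ = 0. ✓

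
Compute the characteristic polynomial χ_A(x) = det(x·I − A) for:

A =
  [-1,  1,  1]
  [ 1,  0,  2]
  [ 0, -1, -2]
x^3 + 3*x^2 + 3*x + 1

Expanding det(x·I − A) (e.g. by cofactor expansion or by noting that A is similar to its Jordan form J, which has the same characteristic polynomial as A) gives
  χ_A(x) = x^3 + 3*x^2 + 3*x + 1
which factors as (x + 1)^3. The eigenvalues (with algebraic multiplicities) are λ = -1 with multiplicity 3.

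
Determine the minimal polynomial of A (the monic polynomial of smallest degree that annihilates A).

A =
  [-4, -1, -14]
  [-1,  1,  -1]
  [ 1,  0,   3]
x^3

The characteristic polynomial is χ_A(x) = x^3, so the eigenvalues are known. The minimal polynomial is
  m_A(x) = Π_λ (x − λ)^{k_λ}
where k_λ is the size of the *largest* Jordan block for λ (equivalently, the smallest k with (A − λI)^k v = 0 for every generalised eigenvector v of λ).

  λ = 0: largest Jordan block has size 3, contributing (x − 0)^3

So m_A(x) = x^3 = x^3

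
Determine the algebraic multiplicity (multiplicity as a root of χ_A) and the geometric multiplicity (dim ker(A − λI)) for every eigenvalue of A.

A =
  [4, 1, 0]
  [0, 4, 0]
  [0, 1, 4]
λ = 4: alg = 3, geom = 2

Step 1 — factor the characteristic polynomial to read off the algebraic multiplicities:
  χ_A(x) = (x - 4)^3

Step 2 — compute geometric multiplicities via the rank-nullity identity g(λ) = n − rank(A − λI):
  rank(A − (4)·I) = 1, so dim ker(A − (4)·I) = n − 1 = 2

Summary:
  λ = 4: algebraic multiplicity = 3, geometric multiplicity = 2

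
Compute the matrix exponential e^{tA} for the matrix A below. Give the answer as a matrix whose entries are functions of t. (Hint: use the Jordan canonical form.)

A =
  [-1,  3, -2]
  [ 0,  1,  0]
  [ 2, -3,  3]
e^{tA} =
  [-2*t*exp(t) + exp(t), 3*t*exp(t), -2*t*exp(t)]
  [0, exp(t), 0]
  [2*t*exp(t), -3*t*exp(t), 2*t*exp(t) + exp(t)]

Strategy: write A = P · J · P⁻¹ where J is a Jordan canonical form, so e^{tA} = P · e^{tJ} · P⁻¹, and e^{tJ} can be computed block-by-block.

A has Jordan form
J =
  [1, 1, 0]
  [0, 1, 0]
  [0, 0, 1]
(up to reordering of blocks).

Per-block formulas:
  For a 1×1 block at λ = 1: exp(t · [1]) = [e^(1t)].
  For a 2×2 Jordan block J_2(1): exp(t · J_2(1)) = e^(1t)·(I + t·N), where N is the 2×2 nilpotent shift.

After assembling e^{tJ} and conjugating by P, we get:

e^{tA} =
  [-2*t*exp(t) + exp(t), 3*t*exp(t), -2*t*exp(t)]
  [0, exp(t), 0]
  [2*t*exp(t), -3*t*exp(t), 2*t*exp(t) + exp(t)]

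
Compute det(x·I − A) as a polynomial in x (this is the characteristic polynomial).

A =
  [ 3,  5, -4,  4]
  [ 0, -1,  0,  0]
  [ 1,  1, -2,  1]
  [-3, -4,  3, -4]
x^4 + 4*x^3 + 6*x^2 + 4*x + 1

Expanding det(x·I − A) (e.g. by cofactor expansion or by noting that A is similar to its Jordan form J, which has the same characteristic polynomial as A) gives
  χ_A(x) = x^4 + 4*x^3 + 6*x^2 + 4*x + 1
which factors as (x + 1)^4. The eigenvalues (with algebraic multiplicities) are λ = -1 with multiplicity 4.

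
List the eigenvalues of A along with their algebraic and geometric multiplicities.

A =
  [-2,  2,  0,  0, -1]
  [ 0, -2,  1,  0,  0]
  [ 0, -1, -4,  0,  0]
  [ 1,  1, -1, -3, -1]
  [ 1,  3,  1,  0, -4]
λ = -3: alg = 5, geom = 3

Step 1 — factor the characteristic polynomial to read off the algebraic multiplicities:
  χ_A(x) = (x + 3)^5

Step 2 — compute geometric multiplicities via the rank-nullity identity g(λ) = n − rank(A − λI):
  rank(A − (-3)·I) = 2, so dim ker(A − (-3)·I) = n − 2 = 3

Summary:
  λ = -3: algebraic multiplicity = 5, geometric multiplicity = 3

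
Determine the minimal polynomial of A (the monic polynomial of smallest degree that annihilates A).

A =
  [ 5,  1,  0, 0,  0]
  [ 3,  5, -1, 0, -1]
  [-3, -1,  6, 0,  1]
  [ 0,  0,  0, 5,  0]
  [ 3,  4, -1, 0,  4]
x^3 - 15*x^2 + 75*x - 125

The characteristic polynomial is χ_A(x) = (x - 5)^5, so the eigenvalues are known. The minimal polynomial is
  m_A(x) = Π_λ (x − λ)^{k_λ}
where k_λ is the size of the *largest* Jordan block for λ (equivalently, the smallest k with (A − λI)^k v = 0 for every generalised eigenvector v of λ).

  λ = 5: largest Jordan block has size 3, contributing (x − 5)^3

So m_A(x) = (x - 5)^3 = x^3 - 15*x^2 + 75*x - 125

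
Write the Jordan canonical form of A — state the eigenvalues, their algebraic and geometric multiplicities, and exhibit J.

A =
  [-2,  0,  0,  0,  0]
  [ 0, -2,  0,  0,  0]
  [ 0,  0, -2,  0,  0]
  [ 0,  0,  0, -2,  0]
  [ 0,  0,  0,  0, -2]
J_1(-2) ⊕ J_1(-2) ⊕ J_1(-2) ⊕ J_1(-2) ⊕ J_1(-2)

The characteristic polynomial is
  det(x·I − A) = x^5 + 10*x^4 + 40*x^3 + 80*x^2 + 80*x + 32 = (x + 2)^5

Eigenvalues and multiplicities (the geometric multiplicity of λ is n − rank(A − λI), which equals the number of Jordan blocks for λ):
  λ = -2: algebraic multiplicity = 5, geometric multiplicity = 5

Determining the block sizes for each eigenvalue:
  λ = -2: gm = am = 5, so every block has size 1 → block sizes [1, 1, 1, 1, 1]

Assembling the blocks gives a Jordan form
J =
  [-2,  0,  0,  0,  0]
  [ 0, -2,  0,  0,  0]
  [ 0,  0, -2,  0,  0]
  [ 0,  0,  0, -2,  0]
  [ 0,  0,  0,  0, -2]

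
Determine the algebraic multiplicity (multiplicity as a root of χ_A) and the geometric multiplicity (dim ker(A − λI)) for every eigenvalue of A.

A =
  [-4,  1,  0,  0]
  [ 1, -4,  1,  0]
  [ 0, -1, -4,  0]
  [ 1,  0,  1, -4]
λ = -4: alg = 4, geom = 2

Step 1 — factor the characteristic polynomial to read off the algebraic multiplicities:
  χ_A(x) = (x + 4)^4

Step 2 — compute geometric multiplicities via the rank-nullity identity g(λ) = n − rank(A − λI):
  rank(A − (-4)·I) = 2, so dim ker(A − (-4)·I) = n − 2 = 2

Summary:
  λ = -4: algebraic multiplicity = 4, geometric multiplicity = 2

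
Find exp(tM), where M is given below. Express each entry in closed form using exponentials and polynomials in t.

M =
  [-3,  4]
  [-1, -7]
e^{tM} =
  [2*t*exp(-5*t) + exp(-5*t), 4*t*exp(-5*t)]
  [-t*exp(-5*t), -2*t*exp(-5*t) + exp(-5*t)]

Strategy: write M = P · J · P⁻¹ where J is a Jordan canonical form, so e^{tM} = P · e^{tJ} · P⁻¹, and e^{tJ} can be computed block-by-block.

M has Jordan form
J =
  [-5,  1]
  [ 0, -5]
(up to reordering of blocks).

Per-block formulas:
  For a 2×2 Jordan block J_2(-5): exp(t · J_2(-5)) = e^(-5t)·(I + t·N), where N is the 2×2 nilpotent shift.

After assembling e^{tJ} and conjugating by P, we get:

e^{tM} =
  [2*t*exp(-5*t) + exp(-5*t), 4*t*exp(-5*t)]
  [-t*exp(-5*t), -2*t*exp(-5*t) + exp(-5*t)]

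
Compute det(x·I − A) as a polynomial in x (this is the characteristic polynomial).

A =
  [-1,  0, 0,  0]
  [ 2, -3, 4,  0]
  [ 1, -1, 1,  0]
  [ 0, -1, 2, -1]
x^4 + 4*x^3 + 6*x^2 + 4*x + 1

Expanding det(x·I − A) (e.g. by cofactor expansion or by noting that A is similar to its Jordan form J, which has the same characteristic polynomial as A) gives
  χ_A(x) = x^4 + 4*x^3 + 6*x^2 + 4*x + 1
which factors as (x + 1)^4. The eigenvalues (with algebraic multiplicities) are λ = -1 with multiplicity 4.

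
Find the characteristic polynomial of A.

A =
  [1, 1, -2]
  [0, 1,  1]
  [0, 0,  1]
x^3 - 3*x^2 + 3*x - 1

Expanding det(x·I − A) (e.g. by cofactor expansion or by noting that A is similar to its Jordan form J, which has the same characteristic polynomial as A) gives
  χ_A(x) = x^3 - 3*x^2 + 3*x - 1
which factors as (x - 1)^3. The eigenvalues (with algebraic multiplicities) are λ = 1 with multiplicity 3.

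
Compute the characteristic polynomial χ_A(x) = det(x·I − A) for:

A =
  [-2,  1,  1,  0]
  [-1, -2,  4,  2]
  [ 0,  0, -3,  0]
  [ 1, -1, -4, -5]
x^4 + 12*x^3 + 54*x^2 + 108*x + 81

Expanding det(x·I − A) (e.g. by cofactor expansion or by noting that A is similar to its Jordan form J, which has the same characteristic polynomial as A) gives
  χ_A(x) = x^4 + 12*x^3 + 54*x^2 + 108*x + 81
which factors as (x + 3)^4. The eigenvalues (with algebraic multiplicities) are λ = -3 with multiplicity 4.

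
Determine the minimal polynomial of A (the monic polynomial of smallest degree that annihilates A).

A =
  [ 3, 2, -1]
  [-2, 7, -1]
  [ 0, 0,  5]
x^2 - 10*x + 25

The characteristic polynomial is χ_A(x) = (x - 5)^3, so the eigenvalues are known. The minimal polynomial is
  m_A(x) = Π_λ (x − λ)^{k_λ}
where k_λ is the size of the *largest* Jordan block for λ (equivalently, the smallest k with (A − λI)^k v = 0 for every generalised eigenvector v of λ).

  λ = 5: largest Jordan block has size 2, contributing (x − 5)^2

So m_A(x) = (x - 5)^2 = x^2 - 10*x + 25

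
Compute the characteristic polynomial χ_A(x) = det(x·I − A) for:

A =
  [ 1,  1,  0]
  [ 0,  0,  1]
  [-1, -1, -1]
x^3

Expanding det(x·I − A) (e.g. by cofactor expansion or by noting that A is similar to its Jordan form J, which has the same characteristic polynomial as A) gives
  χ_A(x) = x^3
which factors as x^3. The eigenvalues (with algebraic multiplicities) are λ = 0 with multiplicity 3.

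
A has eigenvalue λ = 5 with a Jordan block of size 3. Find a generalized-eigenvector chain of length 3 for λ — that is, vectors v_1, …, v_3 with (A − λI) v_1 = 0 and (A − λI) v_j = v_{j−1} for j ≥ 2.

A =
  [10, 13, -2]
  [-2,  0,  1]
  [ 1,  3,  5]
A Jordan chain for λ = 5 of length 3:
v_1 = (-3, 1, -1)ᵀ
v_2 = (5, -2, 1)ᵀ
v_3 = (1, 0, 0)ᵀ

Let N = A − (5)·I. We want v_3 with N^3 v_3 = 0 but N^2 v_3 ≠ 0; then v_{j-1} := N · v_j for j = 3, …, 2.

Pick v_3 = (1, 0, 0)ᵀ.
Then v_2 = N · v_3 = (5, -2, 1)ᵀ.
Then v_1 = N · v_2 = (-3, 1, -1)ᵀ.

Sanity check: (A − (5)·I) v_1 = (0, 0, 0)ᵀ = 0. ✓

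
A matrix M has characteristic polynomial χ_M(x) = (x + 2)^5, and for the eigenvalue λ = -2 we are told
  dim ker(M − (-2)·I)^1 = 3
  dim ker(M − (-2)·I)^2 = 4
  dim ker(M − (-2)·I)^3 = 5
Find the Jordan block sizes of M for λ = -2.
Block sizes for λ = -2: [3, 1, 1]

From the dimensions of kernels of powers, the number of Jordan blocks of size at least j is d_j − d_{j−1} where d_j = dim ker(N^j) (with d_0 = 0). Computing the differences gives [3, 1, 1].
The number of blocks of size exactly k is (#blocks of size ≥ k) − (#blocks of size ≥ k + 1), so the partition is: 2 block(s) of size 1, 1 block(s) of size 3.
In nonincreasing order the block sizes are [3, 1, 1].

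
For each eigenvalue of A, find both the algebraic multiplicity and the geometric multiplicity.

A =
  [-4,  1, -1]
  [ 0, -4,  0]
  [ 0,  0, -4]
λ = -4: alg = 3, geom = 2

Step 1 — factor the characteristic polynomial to read off the algebraic multiplicities:
  χ_A(x) = (x + 4)^3

Step 2 — compute geometric multiplicities via the rank-nullity identity g(λ) = n − rank(A − λI):
  rank(A − (-4)·I) = 1, so dim ker(A − (-4)·I) = n − 1 = 2

Summary:
  λ = -4: algebraic multiplicity = 3, geometric multiplicity = 2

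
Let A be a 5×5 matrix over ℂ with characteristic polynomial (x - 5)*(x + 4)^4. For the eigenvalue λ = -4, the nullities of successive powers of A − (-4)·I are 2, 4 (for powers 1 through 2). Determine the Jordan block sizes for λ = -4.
Block sizes for λ = -4: [2, 2]

From the dimensions of kernels of powers, the number of Jordan blocks of size at least j is d_j − d_{j−1} where d_j = dim ker(N^j) (with d_0 = 0). Computing the differences gives [2, 2].
The number of blocks of size exactly k is (#blocks of size ≥ k) − (#blocks of size ≥ k + 1), so the partition is: 2 block(s) of size 2.
In nonincreasing order the block sizes are [2, 2].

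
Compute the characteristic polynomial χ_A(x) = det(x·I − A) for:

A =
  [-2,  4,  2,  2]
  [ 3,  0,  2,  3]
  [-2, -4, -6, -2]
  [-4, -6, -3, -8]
x^4 + 16*x^3 + 96*x^2 + 256*x + 256

Expanding det(x·I − A) (e.g. by cofactor expansion or by noting that A is similar to its Jordan form J, which has the same characteristic polynomial as A) gives
  χ_A(x) = x^4 + 16*x^3 + 96*x^2 + 256*x + 256
which factors as (x + 4)^4. The eigenvalues (with algebraic multiplicities) are λ = -4 with multiplicity 4.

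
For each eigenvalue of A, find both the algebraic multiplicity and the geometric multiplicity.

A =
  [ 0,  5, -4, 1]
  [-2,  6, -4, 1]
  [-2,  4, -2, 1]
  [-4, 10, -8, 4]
λ = 2: alg = 4, geom = 2

Step 1 — factor the characteristic polynomial to read off the algebraic multiplicities:
  χ_A(x) = (x - 2)^4

Step 2 — compute geometric multiplicities via the rank-nullity identity g(λ) = n − rank(A − λI):
  rank(A − (2)·I) = 2, so dim ker(A − (2)·I) = n − 2 = 2

Summary:
  λ = 2: algebraic multiplicity = 4, geometric multiplicity = 2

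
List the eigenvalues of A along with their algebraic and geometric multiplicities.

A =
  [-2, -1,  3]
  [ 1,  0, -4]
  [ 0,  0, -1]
λ = -1: alg = 3, geom = 1

Step 1 — factor the characteristic polynomial to read off the algebraic multiplicities:
  χ_A(x) = (x + 1)^3

Step 2 — compute geometric multiplicities via the rank-nullity identity g(λ) = n − rank(A − λI):
  rank(A − (-1)·I) = 2, so dim ker(A − (-1)·I) = n − 2 = 1

Summary:
  λ = -1: algebraic multiplicity = 3, geometric multiplicity = 1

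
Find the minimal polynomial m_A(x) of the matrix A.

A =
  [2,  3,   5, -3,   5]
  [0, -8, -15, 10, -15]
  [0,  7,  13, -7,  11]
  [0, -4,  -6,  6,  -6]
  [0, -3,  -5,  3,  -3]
x^3 - 6*x^2 + 12*x - 8

The characteristic polynomial is χ_A(x) = (x - 2)^5, so the eigenvalues are known. The minimal polynomial is
  m_A(x) = Π_λ (x − λ)^{k_λ}
where k_λ is the size of the *largest* Jordan block for λ (equivalently, the smallest k with (A − λI)^k v = 0 for every generalised eigenvector v of λ).

  λ = 2: largest Jordan block has size 3, contributing (x − 2)^3

So m_A(x) = (x - 2)^3 = x^3 - 6*x^2 + 12*x - 8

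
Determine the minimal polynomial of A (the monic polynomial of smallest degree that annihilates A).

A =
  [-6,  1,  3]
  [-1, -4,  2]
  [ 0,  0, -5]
x^3 + 15*x^2 + 75*x + 125

The characteristic polynomial is χ_A(x) = (x + 5)^3, so the eigenvalues are known. The minimal polynomial is
  m_A(x) = Π_λ (x − λ)^{k_λ}
where k_λ is the size of the *largest* Jordan block for λ (equivalently, the smallest k with (A − λI)^k v = 0 for every generalised eigenvector v of λ).

  λ = -5: largest Jordan block has size 3, contributing (x + 5)^3

So m_A(x) = (x + 5)^3 = x^3 + 15*x^2 + 75*x + 125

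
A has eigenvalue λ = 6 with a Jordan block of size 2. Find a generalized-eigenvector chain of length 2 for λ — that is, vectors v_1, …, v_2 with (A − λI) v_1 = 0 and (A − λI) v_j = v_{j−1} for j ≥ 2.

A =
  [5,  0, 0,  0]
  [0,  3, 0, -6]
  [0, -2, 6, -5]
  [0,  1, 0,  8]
A Jordan chain for λ = 6 of length 2:
v_1 = (0, 0, 1, 0)ᵀ
v_2 = (0, 2, 0, -1)ᵀ

Let N = A − (6)·I. We want v_2 with N^2 v_2 = 0 but N^1 v_2 ≠ 0; then v_{j-1} := N · v_j for j = 2, …, 2.

Pick v_2 = (0, 2, 0, -1)ᵀ.
Then v_1 = N · v_2 = (0, 0, 1, 0)ᵀ.

Sanity check: (A − (6)·I) v_1 = (0, 0, 0, 0)ᵀ = 0. ✓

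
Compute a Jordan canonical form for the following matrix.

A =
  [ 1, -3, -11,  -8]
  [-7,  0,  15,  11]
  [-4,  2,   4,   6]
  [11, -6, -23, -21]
J_3(-4) ⊕ J_1(-4)

The characteristic polynomial is
  det(x·I − A) = x^4 + 16*x^3 + 96*x^2 + 256*x + 256 = (x + 4)^4

Eigenvalues and multiplicities (the geometric multiplicity of λ is n − rank(A − λI), which equals the number of Jordan blocks for λ):
  λ = -4: algebraic multiplicity = 4, geometric multiplicity = 2

Determining the block sizes for each eigenvalue:
  λ = -4: with am = 4 and gm = 2, the partition is not yet determined (e.g. several partitions of 4 into 2 parts exist). Let N = A − (-4)·I. Computing rank(N^1) = 2, rank(N^2) = 1, rank(N^3) = 0; the number of blocks of size ≥ j is rank(N^{j−1}) − rank(N^j), giving [2, 1, 1]. So we have 1 block(s) of size 3, 1 block(s) of size 1 → block sizes [3, 1]

Assembling the blocks gives a Jordan form
J =
  [-4,  1,  0,  0]
  [ 0, -4,  1,  0]
  [ 0,  0, -4,  0]
  [ 0,  0,  0, -4]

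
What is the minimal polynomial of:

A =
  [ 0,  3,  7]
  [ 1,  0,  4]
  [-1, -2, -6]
x^3 + 6*x^2 + 12*x + 8

The characteristic polynomial is χ_A(x) = (x + 2)^3, so the eigenvalues are known. The minimal polynomial is
  m_A(x) = Π_λ (x − λ)^{k_λ}
where k_λ is the size of the *largest* Jordan block for λ (equivalently, the smallest k with (A − λI)^k v = 0 for every generalised eigenvector v of λ).

  λ = -2: largest Jordan block has size 3, contributing (x + 2)^3

So m_A(x) = (x + 2)^3 = x^3 + 6*x^2 + 12*x + 8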